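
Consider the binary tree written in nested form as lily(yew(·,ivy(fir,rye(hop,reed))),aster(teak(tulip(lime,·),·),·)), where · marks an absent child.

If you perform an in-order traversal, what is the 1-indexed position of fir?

In-order visits the left subtree, then the node, then the right subtree.
At lily: go left to yew.
  At yew: no left child.
  Visit yew.
  At yew: go right to ivy.
    At ivy: go left to fir.
      fir is a leaf — visit fir.
    Visit ivy.
    At ivy: go right to rye.
      At rye: go left to hop.
        hop is a leaf — visit hop.
      Visit rye.
      At rye: go right to reed.
        reed is a leaf — visit reed.
Visit lily.
At lily: go right to aster.
  At aster: go left to teak.
    At teak: go left to tulip.
      At tulip: go left to lime.
        lime is a leaf — visit lime.
      Visit tulip.
      At tulip: no right child.
    Visit teak.
    At teak: no right child.
  Visit aster.
  At aster: no right child.
Full in-order sequence: yew, fir, ivy, hop, rye, reed, lily, lime, tulip, teak, aster.

2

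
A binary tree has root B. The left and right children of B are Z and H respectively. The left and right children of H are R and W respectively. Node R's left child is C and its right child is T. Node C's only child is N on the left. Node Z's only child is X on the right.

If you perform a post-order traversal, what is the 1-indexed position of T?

5

Post-order visits the left subtree, then the right subtree, then the node.
At B: go left to Z.
  At Z: no left child.
  At Z: go right to X.
    X is a leaf — visit X.
  Visit Z.
At B: go right to H.
  At H: go left to R.
    At R: go left to C.
      At C: go left to N.
        N is a leaf — visit N.
      At C: no right child.
      Visit C.
    At R: go right to T.
      T is a leaf — visit T.
    Visit R.
  At H: go right to W.
    W is a leaf — visit W.
  Visit H.
Visit B.
Full post-order sequence: X, Z, N, C, T, R, W, H, B.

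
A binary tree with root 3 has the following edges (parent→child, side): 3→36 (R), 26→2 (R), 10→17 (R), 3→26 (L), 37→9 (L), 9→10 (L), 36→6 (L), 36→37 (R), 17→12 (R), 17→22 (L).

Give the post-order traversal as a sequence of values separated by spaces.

Post-order visits the left subtree, then the right subtree, then the node.
At 3: go left to 26.
  At 26: no left child.
  At 26: go right to 2.
    2 is a leaf — visit 2.
  Visit 26.
At 3: go right to 36.
  At 36: go left to 6.
    6 is a leaf — visit 6.
  At 36: go right to 37.
    At 37: go left to 9.
      At 9: go left to 10.
        At 10: no left child.
        At 10: go right to 17.
          At 17: go left to 22.
            22 is a leaf — visit 22.
          At 17: go right to 12.
            12 is a leaf — visit 12.
          Visit 17.
        Visit 10.
      At 9: no right child.
      Visit 9.
    At 37: no right child.
    Visit 37.
  Visit 36.
Visit 3.

2 26 6 22 12 17 10 9 37 36 3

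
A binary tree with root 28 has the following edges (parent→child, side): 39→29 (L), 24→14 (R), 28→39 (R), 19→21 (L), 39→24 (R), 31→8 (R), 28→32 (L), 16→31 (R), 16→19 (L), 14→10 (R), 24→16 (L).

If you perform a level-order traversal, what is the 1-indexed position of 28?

Level-order visits nodes level by level from the root, left to right within each level.
Level 0: 28
Level 1: 32, 39
Level 2: 29, 24
Level 3: 16, 14
Level 4: 19, 31, 10
Level 5: 21, 8
Full level-order sequence: 28, 32, 39, 29, 24, 16, 14, 19, 31, 10, 21, 8.

1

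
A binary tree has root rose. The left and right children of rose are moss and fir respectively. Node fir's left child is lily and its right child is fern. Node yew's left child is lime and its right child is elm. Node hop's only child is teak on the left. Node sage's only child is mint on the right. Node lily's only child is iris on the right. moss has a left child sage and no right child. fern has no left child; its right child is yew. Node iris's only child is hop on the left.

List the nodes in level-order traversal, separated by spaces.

Level-order visits nodes level by level from the root, left to right within each level.
Level 0: rose
Level 1: moss, fir
Level 2: sage, lily, fern
Level 3: mint, iris, yew
Level 4: hop, lime, elm
Level 5: teak

rose moss fir sage lily fern mint iris yew hop lime elm teak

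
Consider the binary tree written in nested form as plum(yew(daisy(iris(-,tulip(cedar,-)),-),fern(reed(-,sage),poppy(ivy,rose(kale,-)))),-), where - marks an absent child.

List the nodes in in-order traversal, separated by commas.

iris, cedar, tulip, daisy, yew, reed, sage, fern, ivy, poppy, kale, rose, plum

In-order visits the left subtree, then the node, then the right subtree.
At plum: go left to yew.
  At yew: go left to daisy.
    At daisy: go left to iris.
      At iris: no left child.
      Visit iris.
      At iris: go right to tulip.
        At tulip: go left to cedar.
          cedar is a leaf — visit cedar.
        Visit tulip.
        At tulip: no right child.
    Visit daisy.
    At daisy: no right child.
  Visit yew.
  At yew: go right to fern.
    At fern: go left to reed.
      At reed: no left child.
      Visit reed.
      At reed: go right to sage.
        sage is a leaf — visit sage.
    Visit fern.
    At fern: go right to poppy.
      At poppy: go left to ivy.
        ivy is a leaf — visit ivy.
      Visit poppy.
      At poppy: go right to rose.
        At rose: go left to kale.
          kale is a leaf — visit kale.
        Visit rose.
        At rose: no right child.
Visit plum.
At plum: no right child.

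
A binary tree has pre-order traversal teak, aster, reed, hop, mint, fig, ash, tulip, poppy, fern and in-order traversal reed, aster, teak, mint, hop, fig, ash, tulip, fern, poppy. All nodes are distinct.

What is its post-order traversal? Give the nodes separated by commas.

The first element of pre-order is the root; it splits in-order into left and right subtrees.
Root teak: left subtree has 2 nodes {reed, aster}, right has 7 {mint, hop, fig, ash, tulip, fern, poppy}.
  Root aster: left subtree has 1 node {reed}, right has 0 { }.
  Root hop: left subtree has 1 node {mint}, right has 5 {fig, ash, tulip, fern, poppy}.
    Root fig: left subtree has 0 nodes { }, right has 4 {ash, tulip, fern, poppy}.
      Root ash: left subtree has 0 nodes { }, right has 3 {tulip, fern, poppy}.
        Root tulip: left subtree has 0 nodes { }, right has 2 {fern, poppy}.
          Root poppy: left subtree has 1 node {fern}, right has 0 { }.

reed, aster, mint, fern, poppy, tulip, ash, fig, hop, teak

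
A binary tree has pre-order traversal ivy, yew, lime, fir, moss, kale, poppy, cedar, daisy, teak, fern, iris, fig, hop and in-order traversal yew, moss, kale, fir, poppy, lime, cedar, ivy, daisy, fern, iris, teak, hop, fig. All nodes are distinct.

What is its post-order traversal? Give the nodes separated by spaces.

The first element of pre-order is the root; it splits in-order into left and right subtrees.
Root ivy: left subtree has 7 nodes {yew, moss, kale, fir, poppy, lime, cedar}, right has 6 {daisy, fern, iris, teak, hop, fig}.
  Root yew: left subtree has 0 nodes { }, right has 6 {moss, kale, fir, poppy, lime, cedar}.
    Root lime: left subtree has 4 nodes {moss, kale, fir, poppy}, right has 1 {cedar}.
      Root fir: left subtree has 2 nodes {moss, kale}, right has 1 {poppy}.
        Root moss: left subtree has 0 nodes { }, right has 1 {kale}.
  Root daisy: left subtree has 0 nodes { }, right has 5 {fern, iris, teak, hop, fig}.
    Root teak: left subtree has 2 nodes {fern, iris}, right has 2 {hop, fig}.
      Root fern: left subtree has 0 nodes { }, right has 1 {iris}.
      Root fig: left subtree has 1 node {hop}, right has 0 { }.

kale moss poppy fir cedar lime yew iris fern hop fig teak daisy ivy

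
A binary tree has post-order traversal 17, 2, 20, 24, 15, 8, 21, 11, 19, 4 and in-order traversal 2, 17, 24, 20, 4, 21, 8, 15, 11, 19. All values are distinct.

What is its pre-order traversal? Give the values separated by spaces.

The last element of post-order is the root; it splits in-order into left and right subtrees.
Root 4: left subtree has 4 nodes {2, 17, 24, 20}, right has 5 {21, 8, 15, 11, 19}.
  Root 24: left subtree has 2 nodes {2, 17}, right has 1 {20}.
    Root 2: left subtree has 0 nodes { }, right has 1 {17}.
  Root 19: left subtree has 4 nodes {21, 8, 15, 11}, right has 0 { }.
    Root 11: left subtree has 3 nodes {21, 8, 15}, right has 0 { }.
      Root 21: left subtree has 0 nodes { }, right has 2 {8, 15}.
        Root 8: left subtree has 0 nodes { }, right has 1 {15}.

4 24 2 17 20 19 11 21 8 15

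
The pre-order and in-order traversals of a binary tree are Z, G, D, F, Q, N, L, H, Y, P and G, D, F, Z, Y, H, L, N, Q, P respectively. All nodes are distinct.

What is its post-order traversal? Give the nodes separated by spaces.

F D G Y H L N P Q Z

The first element of pre-order is the root; it splits in-order into left and right subtrees.
Root Z: left subtree has 3 nodes {G, D, F}, right has 6 {Y, H, L, N, Q, P}.
  Root G: left subtree has 0 nodes { }, right has 2 {D, F}.
    Root D: left subtree has 0 nodes { }, right has 1 {F}.
  Root Q: left subtree has 4 nodes {Y, H, L, N}, right has 1 {P}.
    Root N: left subtree has 3 nodes {Y, H, L}, right has 0 { }.
      Root L: left subtree has 2 nodes {Y, H}, right has 0 { }.
        Root H: left subtree has 1 node {Y}, right has 0 { }.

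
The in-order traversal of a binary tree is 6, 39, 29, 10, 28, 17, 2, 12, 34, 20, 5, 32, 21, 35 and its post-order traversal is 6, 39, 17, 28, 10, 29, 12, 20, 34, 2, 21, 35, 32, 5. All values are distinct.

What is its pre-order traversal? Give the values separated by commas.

The last element of post-order is the root; it splits in-order into left and right subtrees.
Root 5: left subtree has 10 nodes {6, 39, 29, 10, 28, 17, 2, 12, 34, 20}, right has 3 {32, 21, 35}.
  Root 2: left subtree has 6 nodes {6, 39, 29, 10, 28, 17}, right has 3 {12, 34, 20}.
    Root 29: left subtree has 2 nodes {6, 39}, right has 3 {10, 28, 17}.
      Root 39: left subtree has 1 node {6}, right has 0 { }.
      Root 10: left subtree has 0 nodes { }, right has 2 {28, 17}.
        Root 28: left subtree has 0 nodes { }, right has 1 {17}.
    Root 34: left subtree has 1 node {12}, right has 1 {20}.
  Root 32: left subtree has 0 nodes { }, right has 2 {21, 35}.
    Root 35: left subtree has 1 node {21}, right has 0 { }.

5, 2, 29, 39, 6, 10, 28, 17, 34, 12, 20, 32, 35, 21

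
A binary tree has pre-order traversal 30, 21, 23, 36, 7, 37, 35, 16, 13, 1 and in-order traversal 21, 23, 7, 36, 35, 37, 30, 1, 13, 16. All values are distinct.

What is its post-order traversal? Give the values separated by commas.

7, 35, 37, 36, 23, 21, 1, 13, 16, 30

The first element of pre-order is the root; it splits in-order into left and right subtrees.
Root 30: left subtree has 6 nodes {21, 23, 7, 36, 35, 37}, right has 3 {1, 13, 16}.
  Root 21: left subtree has 0 nodes { }, right has 5 {23, 7, 36, 35, 37}.
    Root 23: left subtree has 0 nodes { }, right has 4 {7, 36, 35, 37}.
      Root 36: left subtree has 1 node {7}, right has 2 {35, 37}.
        Root 37: left subtree has 1 node {35}, right has 0 { }.
  Root 16: left subtree has 2 nodes {1, 13}, right has 0 { }.
    Root 13: left subtree has 1 node {1}, right has 0 { }.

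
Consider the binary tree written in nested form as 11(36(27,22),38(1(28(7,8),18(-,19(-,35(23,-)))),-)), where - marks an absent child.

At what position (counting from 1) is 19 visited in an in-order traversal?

In-order visits the left subtree, then the node, then the right subtree.
At 11: go left to 36.
  At 36: go left to 27.
    27 is a leaf — visit 27.
  Visit 36.
  At 36: go right to 22.
    22 is a leaf — visit 22.
Visit 11.
At 11: go right to 38.
  At 38: go left to 1.
    At 1: go left to 28.
      At 28: go left to 7.
        7 is a leaf — visit 7.
      Visit 28.
      At 28: go right to 8.
        8 is a leaf — visit 8.
    Visit 1.
    At 1: go right to 18.
      At 18: no left child.
      Visit 18.
      At 18: go right to 19.
        At 19: no left child.
        Visit 19.
        At 19: go right to 35.
          At 35: go left to 23.
            23 is a leaf — visit 23.
          Visit 35.
          At 35: no right child.
  Visit 38.
  At 38: no right child.
Full in-order sequence: 27, 36, 22, 11, 7, 28, 8, 1, 18, 19, 23, 35, 38.

10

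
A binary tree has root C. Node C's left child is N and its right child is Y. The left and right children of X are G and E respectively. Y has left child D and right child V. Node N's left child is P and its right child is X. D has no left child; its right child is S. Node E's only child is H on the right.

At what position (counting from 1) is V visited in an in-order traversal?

11

In-order visits the left subtree, then the node, then the right subtree.
At C: go left to N.
  At N: go left to P.
    P is a leaf — visit P.
  Visit N.
  At N: go right to X.
    At X: go left to G.
      G is a leaf — visit G.
    Visit X.
    At X: go right to E.
      At E: no left child.
      Visit E.
      At E: go right to H.
        H is a leaf — visit H.
Visit C.
At C: go right to Y.
  At Y: go left to D.
    At D: no left child.
    Visit D.
    At D: go right to S.
      S is a leaf — visit S.
  Visit Y.
  At Y: go right to V.
    V is a leaf — visit V.
Full in-order sequence: P, N, G, X, E, H, C, D, S, Y, V.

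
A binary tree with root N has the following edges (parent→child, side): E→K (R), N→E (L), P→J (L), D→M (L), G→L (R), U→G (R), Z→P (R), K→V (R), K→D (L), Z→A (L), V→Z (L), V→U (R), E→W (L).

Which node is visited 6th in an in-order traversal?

A

In-order visits the left subtree, then the node, then the right subtree.
At N: go left to E.
  At E: go left to W.
    W is a leaf — visit W.
  Visit E.
  At E: go right to K.
    At K: go left to D.
      At D: go left to M.
        M is a leaf — visit M.
      Visit D.
      At D: no right child.
    Visit K.
    At K: go right to V.
      At V: go left to Z.
        At Z: go left to A.
          A is a leaf — visit A.
        Visit Z.
        At Z: go right to P.
          At P: go left to J.
            J is a leaf — visit J.
          Visit P.
          At P: no right child.
      Visit V.
      At V: go right to U.
        At U: no left child.
        Visit U.
        At U: go right to G.
          At G: no left child.
          Visit G.
          At G: go right to L.
            L is a leaf — visit L.
Visit N.
At N: no right child.
Full in-order sequence: W, E, M, D, K, A, Z, J, P, V, U, G, L, N.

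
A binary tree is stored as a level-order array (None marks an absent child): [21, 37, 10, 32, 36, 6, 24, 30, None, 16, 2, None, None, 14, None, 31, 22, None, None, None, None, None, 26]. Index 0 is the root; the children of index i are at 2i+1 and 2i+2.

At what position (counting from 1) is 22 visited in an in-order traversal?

3

In-order visits the left subtree, then the node, then the right subtree.
At 21: go left to 37.
  At 37: go left to 32.
    At 32: go left to 30.
      At 30: go left to 31.
        31 is a leaf — visit 31.
      Visit 30.
      At 30: go right to 22.
        22 is a leaf — visit 22.
    Visit 32.
    At 32: no right child.
  Visit 37.
  At 37: go right to 36.
    At 36: go left to 16.
      16 is a leaf — visit 16.
    Visit 36.
    At 36: go right to 2.
      At 2: no left child.
      Visit 2.
      At 2: go right to 26.
        26 is a leaf — visit 26.
Visit 21.
At 21: go right to 10.
  At 10: go left to 6.
    6 is a leaf — visit 6.
  Visit 10.
  At 10: go right to 24.
    At 24: go left to 14.
      14 is a leaf — visit 14.
    Visit 24.
    At 24: no right child.
Full in-order sequence: 31, 30, 22, 32, 37, 16, 36, 2, 26, 21, 6, 10, 14, 24.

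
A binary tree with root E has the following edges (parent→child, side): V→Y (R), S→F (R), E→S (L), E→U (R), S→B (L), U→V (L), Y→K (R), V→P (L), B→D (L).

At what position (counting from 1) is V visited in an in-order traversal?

7

In-order visits the left subtree, then the node, then the right subtree.
At E: go left to S.
  At S: go left to B.
    At B: go left to D.
      D is a leaf — visit D.
    Visit B.
    At B: no right child.
  Visit S.
  At S: go right to F.
    F is a leaf — visit F.
Visit E.
At E: go right to U.
  At U: go left to V.
    At V: go left to P.
      P is a leaf — visit P.
    Visit V.
    At V: go right to Y.
      At Y: no left child.
      Visit Y.
      At Y: go right to K.
        K is a leaf — visit K.
  Visit U.
  At U: no right child.
Full in-order sequence: D, B, S, F, E, P, V, Y, K, U.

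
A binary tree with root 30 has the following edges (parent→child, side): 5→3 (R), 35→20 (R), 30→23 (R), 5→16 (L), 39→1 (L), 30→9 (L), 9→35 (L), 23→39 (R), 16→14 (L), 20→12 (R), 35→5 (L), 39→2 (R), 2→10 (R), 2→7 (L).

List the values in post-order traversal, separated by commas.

14, 16, 3, 5, 12, 20, 35, 9, 1, 7, 10, 2, 39, 23, 30

Post-order visits the left subtree, then the right subtree, then the node.
At 30: go left to 9.
  At 9: go left to 35.
    At 35: go left to 5.
      At 5: go left to 16.
        At 16: go left to 14.
          14 is a leaf — visit 14.
        At 16: no right child.
        Visit 16.
      At 5: go right to 3.
        3 is a leaf — visit 3.
      Visit 5.
    At 35: go right to 20.
      At 20: no left child.
      At 20: go right to 12.
        12 is a leaf — visit 12.
      Visit 20.
    Visit 35.
  At 9: no right child.
  Visit 9.
At 30: go right to 23.
  At 23: no left child.
  At 23: go right to 39.
    At 39: go left to 1.
      1 is a leaf — visit 1.
    At 39: go right to 2.
      At 2: go left to 7.
        7 is a leaf — visit 7.
      At 2: go right to 10.
        10 is a leaf — visit 10.
      Visit 2.
    Visit 39.
  Visit 23.
Visit 30.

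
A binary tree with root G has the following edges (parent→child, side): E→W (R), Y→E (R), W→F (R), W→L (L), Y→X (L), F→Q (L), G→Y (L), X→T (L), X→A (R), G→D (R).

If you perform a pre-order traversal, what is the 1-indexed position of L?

8

Pre-order visits the node, then its left subtree, then its right subtree.
Visit G.
At G: go left to Y.
  Visit Y.
  At Y: go left to X.
    Visit X.
    At X: go left to T.
      T is a leaf — visit T.
    At X: go right to A.
      A is a leaf — visit A.
  At Y: go right to E.
    Visit E.
    At E: no left child.
    At E: go right to W.
      Visit W.
      At W: go left to L.
        L is a leaf — visit L.
      At W: go right to F.
        Visit F.
        At F: go left to Q.
          Q is a leaf — visit Q.
        At F: no right child.
At G: go right to D.
  D is a leaf — visit D.
Full pre-order sequence: G, Y, X, T, A, E, W, L, F, Q, D.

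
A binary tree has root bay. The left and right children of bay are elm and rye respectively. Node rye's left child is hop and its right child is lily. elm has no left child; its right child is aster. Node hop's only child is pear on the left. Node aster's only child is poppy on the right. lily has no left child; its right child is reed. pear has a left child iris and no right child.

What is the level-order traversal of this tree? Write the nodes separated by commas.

Level-order visits nodes level by level from the root, left to right within each level.
Level 0: bay
Level 1: elm, rye
Level 2: aster, hop, lily
Level 3: poppy, pear, reed
Level 4: iris

bay, elm, rye, aster, hop, lily, poppy, pear, reed, iris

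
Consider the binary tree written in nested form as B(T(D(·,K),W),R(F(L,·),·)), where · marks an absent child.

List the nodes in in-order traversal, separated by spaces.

D K T W B L F R

In-order visits the left subtree, then the node, then the right subtree.
At B: go left to T.
  At T: go left to D.
    At D: no left child.
    Visit D.
    At D: go right to K.
      K is a leaf — visit K.
  Visit T.
  At T: go right to W.
    W is a leaf — visit W.
Visit B.
At B: go right to R.
  At R: go left to F.
    At F: go left to L.
      L is a leaf — visit L.
    Visit F.
    At F: no right child.
  Visit R.
  At R: no right child.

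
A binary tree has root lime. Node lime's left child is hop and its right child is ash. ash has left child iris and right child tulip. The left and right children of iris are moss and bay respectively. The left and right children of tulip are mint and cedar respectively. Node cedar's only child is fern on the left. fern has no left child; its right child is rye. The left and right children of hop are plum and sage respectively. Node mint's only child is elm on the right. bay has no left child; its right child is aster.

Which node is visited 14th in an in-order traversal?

rye

In-order visits the left subtree, then the node, then the right subtree.
At lime: go left to hop.
  At hop: go left to plum.
    plum is a leaf — visit plum.
  Visit hop.
  At hop: go right to sage.
    sage is a leaf — visit sage.
Visit lime.
At lime: go right to ash.
  At ash: go left to iris.
    At iris: go left to moss.
      moss is a leaf — visit moss.
    Visit iris.
    At iris: go right to bay.
      At bay: no left child.
      Visit bay.
      At bay: go right to aster.
        aster is a leaf — visit aster.
  Visit ash.
  At ash: go right to tulip.
    At tulip: go left to mint.
      At mint: no left child.
      Visit mint.
      At mint: go right to elm.
        elm is a leaf — visit elm.
    Visit tulip.
    At tulip: go right to cedar.
      At cedar: go left to fern.
        At fern: no left child.
        Visit fern.
        At fern: go right to rye.
          rye is a leaf — visit rye.
      Visit cedar.
      At cedar: no right child.
Full in-order sequence: plum, hop, sage, lime, moss, iris, bay, aster, ash, mint, elm, tulip, fern, rye, cedar.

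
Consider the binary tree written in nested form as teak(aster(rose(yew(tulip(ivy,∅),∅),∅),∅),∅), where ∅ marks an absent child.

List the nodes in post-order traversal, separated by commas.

Post-order visits the left subtree, then the right subtree, then the node.
At teak: go left to aster.
  At aster: go left to rose.
    At rose: go left to yew.
      At yew: go left to tulip.
        At tulip: go left to ivy.
          ivy is a leaf — visit ivy.
        At tulip: no right child.
        Visit tulip.
      At yew: no right child.
      Visit yew.
    At rose: no right child.
    Visit rose.
  At aster: no right child.
  Visit aster.
At teak: no right child.
Visit teak.

ivy, tulip, yew, rose, aster, teak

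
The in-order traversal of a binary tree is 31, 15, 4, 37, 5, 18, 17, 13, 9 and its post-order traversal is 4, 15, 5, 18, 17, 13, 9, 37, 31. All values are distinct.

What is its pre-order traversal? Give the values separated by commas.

31, 37, 15, 4, 9, 13, 17, 18, 5

The last element of post-order is the root; it splits in-order into left and right subtrees.
Root 31: left subtree has 0 nodes { }, right has 8 {15, 4, 37, 5, 18, 17, 13, 9}.
  Root 37: left subtree has 2 nodes {15, 4}, right has 5 {5, 18, 17, 13, 9}.
    Root 15: left subtree has 0 nodes { }, right has 1 {4}.
    Root 9: left subtree has 4 nodes {5, 18, 17, 13}, right has 0 { }.
      Root 13: left subtree has 3 nodes {5, 18, 17}, right has 0 { }.
        Root 17: left subtree has 2 nodes {5, 18}, right has 0 { }.
          Root 18: left subtree has 1 node {5}, right has 0 { }.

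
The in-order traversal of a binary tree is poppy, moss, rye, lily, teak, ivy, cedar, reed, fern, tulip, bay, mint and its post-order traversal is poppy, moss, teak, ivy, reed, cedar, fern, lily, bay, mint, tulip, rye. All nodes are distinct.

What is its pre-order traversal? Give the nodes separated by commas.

The last element of post-order is the root; it splits in-order into left and right subtrees.
Root rye: left subtree has 2 nodes {poppy, moss}, right has 9 {lily, teak, ivy, cedar, reed, fern, tulip, bay, mint}.
  Root moss: left subtree has 1 node {poppy}, right has 0 { }.
  Root tulip: left subtree has 6 nodes {lily, teak, ivy, cedar, reed, fern}, right has 2 {bay, mint}.
    Root lily: left subtree has 0 nodes { }, right has 5 {teak, ivy, cedar, reed, fern}.
      Root fern: left subtree has 4 nodes {teak, ivy, cedar, reed}, right has 0 { }.
        Root cedar: left subtree has 2 nodes {teak, ivy}, right has 1 {reed}.
          Root ivy: left subtree has 1 node {teak}, right has 0 { }.
    Root mint: left subtree has 1 node {bay}, right has 0 { }.

rye, moss, poppy, tulip, lily, fern, cedar, ivy, teak, reed, mint, bay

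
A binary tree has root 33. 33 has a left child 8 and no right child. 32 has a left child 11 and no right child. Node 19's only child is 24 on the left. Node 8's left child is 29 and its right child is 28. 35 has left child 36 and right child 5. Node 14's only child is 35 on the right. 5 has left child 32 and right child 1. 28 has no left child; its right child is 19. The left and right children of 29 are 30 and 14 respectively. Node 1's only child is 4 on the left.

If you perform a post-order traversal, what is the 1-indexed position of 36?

Post-order visits the left subtree, then the right subtree, then the node.
At 33: go left to 8.
  At 8: go left to 29.
    At 29: go left to 30.
      30 is a leaf — visit 30.
    At 29: go right to 14.
      At 14: no left child.
      At 14: go right to 35.
        At 35: go left to 36.
          36 is a leaf — visit 36.
        At 35: go right to 5.
          At 5: go left to 32.
            At 32: go left to 11.
              11 is a leaf — visit 11.
            At 32: no right child.
            Visit 32.
          At 5: go right to 1.
            At 1: go left to 4.
              4 is a leaf — visit 4.
            At 1: no right child.
            Visit 1.
          Visit 5.
        Visit 35.
      Visit 14.
    Visit 29.
  At 8: go right to 28.
    At 28: no left child.
    At 28: go right to 19.
      At 19: go left to 24.
        24 is a leaf — visit 24.
      At 19: no right child.
      Visit 19.
    Visit 28.
  Visit 8.
At 33: no right child.
Visit 33.
Full post-order sequence: 30, 36, 11, 32, 4, 1, 5, 35, 14, 29, 24, 19, 28, 8, 33.

2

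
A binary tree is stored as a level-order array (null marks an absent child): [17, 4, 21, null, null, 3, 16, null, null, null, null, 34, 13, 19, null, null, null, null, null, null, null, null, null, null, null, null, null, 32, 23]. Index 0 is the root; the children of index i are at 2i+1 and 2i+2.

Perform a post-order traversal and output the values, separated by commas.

Post-order visits the left subtree, then the right subtree, then the node.
At 17: go left to 4.
  4 is a leaf — visit 4.
At 17: go right to 21.
  At 21: go left to 3.
    At 3: go left to 34.
      34 is a leaf — visit 34.
    At 3: go right to 13.
      13 is a leaf — visit 13.
    Visit 3.
  At 21: go right to 16.
    At 16: go left to 19.
      At 19: go left to 32.
        32 is a leaf — visit 32.
      At 19: go right to 23.
        23 is a leaf — visit 23.
      Visit 19.
    At 16: no right child.
    Visit 16.
  Visit 21.
Visit 17.

4, 34, 13, 3, 32, 23, 19, 16, 21, 17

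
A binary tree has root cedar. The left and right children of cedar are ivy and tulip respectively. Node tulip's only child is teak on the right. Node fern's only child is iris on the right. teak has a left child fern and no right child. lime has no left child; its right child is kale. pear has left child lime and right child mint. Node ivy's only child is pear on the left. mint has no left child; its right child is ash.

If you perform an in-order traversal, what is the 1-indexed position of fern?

In-order visits the left subtree, then the node, then the right subtree.
At cedar: go left to ivy.
  At ivy: go left to pear.
    At pear: go left to lime.
      At lime: no left child.
      Visit lime.
      At lime: go right to kale.
        kale is a leaf — visit kale.
    Visit pear.
    At pear: go right to mint.
      At mint: no left child.
      Visit mint.
      At mint: go right to ash.
        ash is a leaf — visit ash.
  Visit ivy.
  At ivy: no right child.
Visit cedar.
At cedar: go right to tulip.
  At tulip: no left child.
  Visit tulip.
  At tulip: go right to teak.
    At teak: go left to fern.
      At fern: no left child.
      Visit fern.
      At fern: go right to iris.
        iris is a leaf — visit iris.
    Visit teak.
    At teak: no right child.
Full in-order sequence: lime, kale, pear, mint, ash, ivy, cedar, tulip, fern, iris, teak.

9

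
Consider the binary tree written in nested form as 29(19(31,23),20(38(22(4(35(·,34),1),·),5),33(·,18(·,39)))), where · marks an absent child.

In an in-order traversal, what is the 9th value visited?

22

In-order visits the left subtree, then the node, then the right subtree.
At 29: go left to 19.
  At 19: go left to 31.
    31 is a leaf — visit 31.
  Visit 19.
  At 19: go right to 23.
    23 is a leaf — visit 23.
Visit 29.
At 29: go right to 20.
  At 20: go left to 38.
    At 38: go left to 22.
      At 22: go left to 4.
        At 4: go left to 35.
          At 35: no left child.
          Visit 35.
          At 35: go right to 34.
            34 is a leaf — visit 34.
        Visit 4.
        At 4: go right to 1.
          1 is a leaf — visit 1.
      Visit 22.
      At 22: no right child.
    Visit 38.
    At 38: go right to 5.
      5 is a leaf — visit 5.
  Visit 20.
  At 20: go right to 33.
    At 33: no left child.
    Visit 33.
    At 33: go right to 18.
      At 18: no left child.
      Visit 18.
      At 18: go right to 39.
        39 is a leaf — visit 39.
Full in-order sequence: 31, 19, 23, 29, 35, 34, 4, 1, 22, 38, 5, 20, 33, 18, 39.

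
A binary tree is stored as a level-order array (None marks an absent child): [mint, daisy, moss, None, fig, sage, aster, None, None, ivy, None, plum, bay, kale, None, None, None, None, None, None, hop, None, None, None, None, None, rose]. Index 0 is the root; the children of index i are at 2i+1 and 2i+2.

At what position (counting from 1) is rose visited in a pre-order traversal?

10

Pre-order visits the node, then its left subtree, then its right subtree.
Visit mint.
At mint: go left to daisy.
  Visit daisy.
  At daisy: no left child.
  At daisy: go right to fig.
    Visit fig.
    At fig: go left to ivy.
      Visit ivy.
      At ivy: no left child.
      At ivy: go right to hop.
        hop is a leaf — visit hop.
    At fig: no right child.
At mint: go right to moss.
  Visit moss.
  At moss: go left to sage.
    Visit sage.
    At sage: go left to plum.
      plum is a leaf — visit plum.
    At sage: go right to bay.
      Visit bay.
      At bay: no left child.
      At bay: go right to rose.
        rose is a leaf — visit rose.
  At moss: go right to aster.
    Visit aster.
    At aster: go left to kale.
      kale is a leaf — visit kale.
    At aster: no right child.
Full pre-order sequence: mint, daisy, fig, ivy, hop, moss, sage, plum, bay, rose, aster, kale.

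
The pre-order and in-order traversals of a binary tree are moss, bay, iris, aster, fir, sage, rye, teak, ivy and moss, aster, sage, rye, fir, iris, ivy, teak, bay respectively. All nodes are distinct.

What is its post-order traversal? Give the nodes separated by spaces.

The first element of pre-order is the root; it splits in-order into left and right subtrees.
Root moss: left subtree has 0 nodes { }, right has 8 {aster, sage, rye, fir, iris, ivy, teak, bay}.
  Root bay: left subtree has 7 nodes {aster, sage, rye, fir, iris, ivy, teak}, right has 0 { }.
    Root iris: left subtree has 4 nodes {aster, sage, rye, fir}, right has 2 {ivy, teak}.
      Root aster: left subtree has 0 nodes { }, right has 3 {sage, rye, fir}.
        Root fir: left subtree has 2 nodes {sage, rye}, right has 0 { }.
          Root sage: left subtree has 0 nodes { }, right has 1 {rye}.
      Root teak: left subtree has 1 node {ivy}, right has 0 { }.

rye sage fir aster ivy teak iris bay moss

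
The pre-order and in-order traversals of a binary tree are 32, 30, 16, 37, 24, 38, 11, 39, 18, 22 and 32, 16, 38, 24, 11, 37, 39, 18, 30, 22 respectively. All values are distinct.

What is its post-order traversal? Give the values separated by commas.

The first element of pre-order is the root; it splits in-order into left and right subtrees.
Root 32: left subtree has 0 nodes { }, right has 9 {16, 38, 24, 11, 37, 39, 18, 30, 22}.
  Root 30: left subtree has 7 nodes {16, 38, 24, 11, 37, 39, 18}, right has 1 {22}.
    Root 16: left subtree has 0 nodes { }, right has 6 {38, 24, 11, 37, 39, 18}.
      Root 37: left subtree has 3 nodes {38, 24, 11}, right has 2 {39, 18}.
        Root 24: left subtree has 1 node {38}, right has 1 {11}.
        Root 39: left subtree has 0 nodes { }, right has 1 {18}.

38, 11, 24, 18, 39, 37, 16, 22, 30, 32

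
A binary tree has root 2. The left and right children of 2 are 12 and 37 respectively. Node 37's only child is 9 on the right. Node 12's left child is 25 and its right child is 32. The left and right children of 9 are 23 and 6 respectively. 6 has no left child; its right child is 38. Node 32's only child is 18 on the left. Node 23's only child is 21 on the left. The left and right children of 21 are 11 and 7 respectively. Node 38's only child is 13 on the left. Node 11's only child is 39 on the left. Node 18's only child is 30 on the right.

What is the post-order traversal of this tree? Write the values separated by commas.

Post-order visits the left subtree, then the right subtree, then the node.
At 2: go left to 12.
  At 12: go left to 25.
    25 is a leaf — visit 25.
  At 12: go right to 32.
    At 32: go left to 18.
      At 18: no left child.
      At 18: go right to 30.
        30 is a leaf — visit 30.
      Visit 18.
    At 32: no right child.
    Visit 32.
  Visit 12.
At 2: go right to 37.
  At 37: no left child.
  At 37: go right to 9.
    At 9: go left to 23.
      At 23: go left to 21.
        At 21: go left to 11.
          At 11: go left to 39.
            39 is a leaf — visit 39.
          At 11: no right child.
          Visit 11.
        At 21: go right to 7.
          7 is a leaf — visit 7.
        Visit 21.
      At 23: no right child.
      Visit 23.
    At 9: go right to 6.
      At 6: no left child.
      At 6: go right to 38.
        At 38: go left to 13.
          13 is a leaf — visit 13.
        At 38: no right child.
        Visit 38.
      Visit 6.
    Visit 9.
  Visit 37.
Visit 2.

25, 30, 18, 32, 12, 39, 11, 7, 21, 23, 13, 38, 6, 9, 37, 2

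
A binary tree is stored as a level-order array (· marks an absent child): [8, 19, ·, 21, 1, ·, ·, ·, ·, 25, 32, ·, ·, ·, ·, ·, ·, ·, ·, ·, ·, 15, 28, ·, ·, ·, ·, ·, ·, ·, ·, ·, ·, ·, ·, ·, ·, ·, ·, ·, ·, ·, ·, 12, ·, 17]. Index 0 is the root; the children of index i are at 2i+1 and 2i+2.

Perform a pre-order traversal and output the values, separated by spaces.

8 19 21 1 25 32 15 12 28 17

Pre-order visits the node, then its left subtree, then its right subtree.
Visit 8.
At 8: go left to 19.
  Visit 19.
  At 19: go left to 21.
    21 is a leaf — visit 21.
  At 19: go right to 1.
    Visit 1.
    At 1: go left to 25.
      25 is a leaf — visit 25.
    At 1: go right to 32.
      Visit 32.
      At 32: go left to 15.
        Visit 15.
        At 15: go left to 12.
          12 is a leaf — visit 12.
        At 15: no right child.
      At 32: go right to 28.
        Visit 28.
        At 28: go left to 17.
          17 is a leaf — visit 17.
        At 28: no right child.
At 8: no right child.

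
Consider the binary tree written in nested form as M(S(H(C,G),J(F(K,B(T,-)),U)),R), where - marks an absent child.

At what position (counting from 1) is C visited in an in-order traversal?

In-order visits the left subtree, then the node, then the right subtree.
At M: go left to S.
  At S: go left to H.
    At H: go left to C.
      C is a leaf — visit C.
    Visit H.
    At H: go right to G.
      G is a leaf — visit G.
  Visit S.
  At S: go right to J.
    At J: go left to F.
      At F: go left to K.
        K is a leaf — visit K.
      Visit F.
      At F: go right to B.
        At B: go left to T.
          T is a leaf — visit T.
        Visit B.
        At B: no right child.
    Visit J.
    At J: go right to U.
      U is a leaf — visit U.
Visit M.
At M: go right to R.
  R is a leaf — visit R.
Full in-order sequence: C, H, G, S, K, F, T, B, J, U, M, R.

1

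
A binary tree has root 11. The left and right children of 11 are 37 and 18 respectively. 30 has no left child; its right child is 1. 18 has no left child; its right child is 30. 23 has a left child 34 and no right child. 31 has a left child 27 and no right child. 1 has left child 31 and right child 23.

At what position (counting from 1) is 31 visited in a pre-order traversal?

Pre-order visits the node, then its left subtree, then its right subtree.
Visit 11.
At 11: go left to 37.
  37 is a leaf — visit 37.
At 11: go right to 18.
  Visit 18.
  At 18: no left child.
  At 18: go right to 30.
    Visit 30.
    At 30: no left child.
    At 30: go right to 1.
      Visit 1.
      At 1: go left to 31.
        Visit 31.
        At 31: go left to 27.
          27 is a leaf — visit 27.
        At 31: no right child.
      At 1: go right to 23.
        Visit 23.
        At 23: go left to 34.
          34 is a leaf — visit 34.
        At 23: no right child.
Full pre-order sequence: 11, 37, 18, 30, 1, 31, 27, 23, 34.

6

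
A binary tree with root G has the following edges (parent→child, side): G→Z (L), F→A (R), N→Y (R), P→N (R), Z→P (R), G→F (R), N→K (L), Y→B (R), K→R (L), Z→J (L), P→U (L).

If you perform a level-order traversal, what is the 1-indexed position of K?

9

Level-order visits nodes level by level from the root, left to right within each level.
Level 0: G
Level 1: Z, F
Level 2: J, P, A
Level 3: U, N
Level 4: K, Y
Level 5: R, B
Full level-order sequence: G, Z, F, J, P, A, U, N, K, Y, R, B.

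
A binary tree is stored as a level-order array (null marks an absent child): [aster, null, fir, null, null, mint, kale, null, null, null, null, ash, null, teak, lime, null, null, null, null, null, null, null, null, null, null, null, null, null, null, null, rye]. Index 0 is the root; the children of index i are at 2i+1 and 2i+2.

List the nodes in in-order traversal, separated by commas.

In-order visits the left subtree, then the node, then the right subtree.
At aster: no left child.
Visit aster.
At aster: go right to fir.
  At fir: go left to mint.
    At mint: go left to ash.
      ash is a leaf — visit ash.
    Visit mint.
    At mint: no right child.
  Visit fir.
  At fir: go right to kale.
    At kale: go left to teak.
      teak is a leaf — visit teak.
    Visit kale.
    At kale: go right to lime.
      At lime: no left child.
      Visit lime.
      At lime: go right to rye.
        rye is a leaf — visit rye.

aster, ash, mint, fir, teak, kale, lime, rye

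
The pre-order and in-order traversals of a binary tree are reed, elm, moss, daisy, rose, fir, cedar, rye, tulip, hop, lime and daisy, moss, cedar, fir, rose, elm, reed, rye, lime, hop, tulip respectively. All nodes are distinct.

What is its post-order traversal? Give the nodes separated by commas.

The first element of pre-order is the root; it splits in-order into left and right subtrees.
Root reed: left subtree has 6 nodes {daisy, moss, cedar, fir, rose, elm}, right has 4 {rye, lime, hop, tulip}.
  Root elm: left subtree has 5 nodes {daisy, moss, cedar, fir, rose}, right has 0 { }.
    Root moss: left subtree has 1 node {daisy}, right has 3 {cedar, fir, rose}.
      Root rose: left subtree has 2 nodes {cedar, fir}, right has 0 { }.
        Root fir: left subtree has 1 node {cedar}, right has 0 { }.
  Root rye: left subtree has 0 nodes { }, right has 3 {lime, hop, tulip}.
    Root tulip: left subtree has 2 nodes {lime, hop}, right has 0 { }.
      Root hop: left subtree has 1 node {lime}, right has 0 { }.

daisy, cedar, fir, rose, moss, elm, lime, hop, tulip, rye, reed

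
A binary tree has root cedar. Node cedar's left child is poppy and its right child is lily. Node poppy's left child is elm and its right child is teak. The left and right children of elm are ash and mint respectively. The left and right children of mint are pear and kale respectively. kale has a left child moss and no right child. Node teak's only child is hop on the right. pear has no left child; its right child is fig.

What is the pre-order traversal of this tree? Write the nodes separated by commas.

Pre-order visits the node, then its left subtree, then its right subtree.
Visit cedar.
At cedar: go left to poppy.
  Visit poppy.
  At poppy: go left to elm.
    Visit elm.
    At elm: go left to ash.
      ash is a leaf — visit ash.
    At elm: go right to mint.
      Visit mint.
      At mint: go left to pear.
        Visit pear.
        At pear: no left child.
        At pear: go right to fig.
          fig is a leaf — visit fig.
      At mint: go right to kale.
        Visit kale.
        At kale: go left to moss.
          moss is a leaf — visit moss.
        At kale: no right child.
  At poppy: go right to teak.
    Visit teak.
    At teak: no left child.
    At teak: go right to hop.
      hop is a leaf — visit hop.
At cedar: go right to lily.
  lily is a leaf — visit lily.

cedar, poppy, elm, ash, mint, pear, fig, kale, moss, teak, hop, lily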